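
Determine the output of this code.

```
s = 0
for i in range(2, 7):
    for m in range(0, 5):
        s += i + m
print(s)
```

150

i=2,m=0: s = 0+2 = 2
i=2,m=1: s = 2+3 = 5
i=2,m=2: s = 5+4 = 9
i=2,m=3: s = 9+5 = 14
i=2,m=4: s = 14+6 = 20
i=3,m=0: s = 20+3 = 23
i=3,m=1: s = 23+4 = 27
i=3,m=2: s = 27+5 = 32
i=3,m=3: s = 32+6 = 38
i=3,m=4: s = 38+7 = 45
i=4,m=0: s = 45+4 = 49
i=4,m=1: s = 49+5 = 54
i=4,m=2: s = 54+6 = 60
i=4,m=3: s = 60+7 = 67
i=4,m=4: s = 67+8 = 75
i=5,m=0: s = 75+5 = 80
i=5,m=1: s = 80+6 = 86
i=5,m=2: s = 86+7 = 93
i=5,m=3: s = 93+8 = 101
i=5,m=4: s = 101+9 = 110
i=6,m=0: s = 110+6 = 116
i=6,m=1: s = 116+7 = 123
i=6,m=2: s = 123+8 = 131
i=6,m=3: s = 131+9 = 140
i=6,m=4: s = 140+10 = 150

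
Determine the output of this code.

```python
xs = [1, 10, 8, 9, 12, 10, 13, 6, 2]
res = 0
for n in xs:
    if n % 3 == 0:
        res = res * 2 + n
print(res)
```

66

n=1: not %3==0
n=10: not %3==0
n=8: not %3==0
n=9: %3==0, res = 0*2+9 = 9
n=12: %3==0, res = 9*2+12 = 30
n=10: not %3==0
n=13: not %3==0
n=6: %3==0, res = 30*2+6 = 66
n=2: not %3==0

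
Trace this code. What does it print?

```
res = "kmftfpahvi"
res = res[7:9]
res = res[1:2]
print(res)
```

slice [7:9] → 'hv'
slice [1:2] → 'v'

v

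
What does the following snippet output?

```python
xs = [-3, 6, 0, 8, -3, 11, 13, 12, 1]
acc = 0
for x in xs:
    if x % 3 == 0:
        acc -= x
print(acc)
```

-12

x=-3: %3==0, acc = 0-(-3) = 3
x=6: %3==0, acc = 3-6 = -3
x=0: %3==0, acc = (-3)-0 = -3
x=8: not %3==0
x=-3: %3==0, acc = (-3)-(-3) = 0
x=11: not %3==0
x=13: not %3==0
x=12: %3==0, acc = 0-12 = -12
x=1: not %3==0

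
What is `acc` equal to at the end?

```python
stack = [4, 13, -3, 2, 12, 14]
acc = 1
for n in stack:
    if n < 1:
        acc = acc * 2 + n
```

n=4: not <1
n=13: not <1
n=-3: <1, acc = 1*2+(-3) = -1
n=2: not <1
n=12: not <1
n=14: not <1

-1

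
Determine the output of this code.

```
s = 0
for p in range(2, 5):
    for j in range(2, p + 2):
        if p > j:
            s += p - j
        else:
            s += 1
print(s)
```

10

p=2,j=2: not 2>2, s = 0+1 = 1
p=2,j=3: not 2>3, s = 1+1 = 2
p=3,j=2: 3>2, s = 2+1 = 3
p=3,j=3: not 3>3, s = 3+1 = 4
p=3,j=4: not 3>4, s = 4+1 = 5
p=4,j=2: 4>2, s = 5+2 = 7
p=4,j=3: 4>3, s = 7+1 = 8
p=4,j=4: not 4>4, s = 8+1 = 9
p=4,j=5: not 4>5, s = 9+1 = 10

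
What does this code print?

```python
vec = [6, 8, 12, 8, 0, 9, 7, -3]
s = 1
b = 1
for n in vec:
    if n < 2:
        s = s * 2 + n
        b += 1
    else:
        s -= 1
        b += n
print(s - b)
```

n=6: not <2, s = 1-1 = 0; b=7
n=8: not <2, s = 0-1 = -1; b=15
n=12: not <2, s = (-1)-1 = -2; b=27
n=8: not <2, s = (-2)-1 = -3; b=35
n=0: <2, s = (-3)*2+0 = -6; b=36
n=9: not <2, s = (-6)-1 = -7; b=45
n=7: not <2, s = (-7)-1 = -8; b=52
n=-3: <2, s = (-8)*2+(-3) = -19; b=53
s-b = (-19)-53 = -72

-72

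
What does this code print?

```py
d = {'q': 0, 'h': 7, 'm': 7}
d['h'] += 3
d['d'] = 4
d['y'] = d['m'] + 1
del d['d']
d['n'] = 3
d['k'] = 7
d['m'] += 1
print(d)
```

d['h'] = 7+3 = 10 → {'q': 0, 'h': 10, 'm': 7}
d['d'] = 4 → {'q': 0, 'h': 10, 'm': 7, 'd': 4}
d['y'] = d['m']+1 = 8 → {'q': 0, 'h': 10, 'm': 7, 'd': 4, 'y': 8}
del 'd' → {'q': 0, 'h': 10, 'm': 7, 'y': 8}
d['n'] = 3 → {'q': 0, 'h': 10, 'm': 7, 'y': 8, 'n': 3}
d['k'] = 7 → {'q': 0, 'h': 10, 'm': 7, 'y': 8, 'n': 3, 'k': 7}
d['m'] = 7+1 = 8 → {'q': 0, 'h': 10, 'm': 8, 'y': 8, 'n': 3, 'k': 7}

{'q': 0, 'h': 10, 'm': 8, 'y': 8, 'n': 3, 'k': 7}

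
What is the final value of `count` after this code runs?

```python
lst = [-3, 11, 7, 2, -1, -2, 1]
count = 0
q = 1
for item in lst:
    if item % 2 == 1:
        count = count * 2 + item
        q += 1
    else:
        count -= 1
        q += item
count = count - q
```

item=-3: odd, count = 0*2+(-3) = -3; q=2
item=11: odd, count = (-3)*2+11 = 5; q=3
item=7: odd, count = 5*2+7 = 17; q=4
item=2: not odd, count = 17-1 = 16; q=6
item=-1: odd, count = 16*2+(-1) = 31; q=7
item=-2: not odd, count = 31-1 = 30; q=5
item=1: odd, count = 30*2+1 = 61; q=6
count-q = 61-6 = 55

55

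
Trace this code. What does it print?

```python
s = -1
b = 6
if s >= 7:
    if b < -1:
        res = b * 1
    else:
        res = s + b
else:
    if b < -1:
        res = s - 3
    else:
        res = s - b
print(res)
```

-7

s=-1, b=6
s >= 7 is False; b < -1 is False
→ res = s - b = -7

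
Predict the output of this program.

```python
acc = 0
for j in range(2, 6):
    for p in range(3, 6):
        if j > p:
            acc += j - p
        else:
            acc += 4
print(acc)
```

40

j=2,p=3: not 2>3, acc = 0+4 = 4
j=2,p=4: not 2>4, acc = 4+4 = 8
j=2,p=5: not 2>5, acc = 8+4 = 12
j=3,p=3: not 3>3, acc = 12+4 = 16
j=3,p=4: not 3>4, acc = 16+4 = 20
j=3,p=5: not 3>5, acc = 20+4 = 24
j=4,p=3: 4>3, acc = 24+1 = 25
j=4,p=4: not 4>4, acc = 25+4 = 29
j=4,p=5: not 4>5, acc = 29+4 = 33
j=5,p=3: 5>3, acc = 33+2 = 35
j=5,p=4: 5>4, acc = 35+1 = 36
j=5,p=5: not 5>5, acc = 36+4 = 40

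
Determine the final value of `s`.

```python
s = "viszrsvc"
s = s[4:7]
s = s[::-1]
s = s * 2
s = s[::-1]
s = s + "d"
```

'rsvrsvd'

slice [4:7] → 'rsv'
reverse → 'vsr'
repeat ×2 → 'vsrvsr'
reverse → 'rsvrsv'
+ 'd' → 'rsvrsvd'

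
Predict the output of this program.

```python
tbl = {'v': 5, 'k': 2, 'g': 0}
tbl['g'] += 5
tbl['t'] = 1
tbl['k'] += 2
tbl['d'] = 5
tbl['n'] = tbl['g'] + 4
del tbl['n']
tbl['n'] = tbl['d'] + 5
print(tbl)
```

tbl['g'] = 0+5 = 5 → {'v': 5, 'k': 2, 'g': 5}
tbl['t'] = 1 → {'v': 5, 'k': 2, 'g': 5, 't': 1}
tbl['k'] = 2+2 = 4 → {'v': 5, 'k': 4, 'g': 5, 't': 1}
tbl['d'] = 5 → {'v': 5, 'k': 4, 'g': 5, 't': 1, 'd': 5}
tbl['n'] = tbl['g']+4 = 9 → {'v': 5, 'k': 4, 'g': 5, 't': 1, 'd': 5, 'n': 9}
del 'n' → {'v': 5, 'k': 4, 'g': 5, 't': 1, 'd': 5}
tbl['n'] = tbl['d']+5 = 10 → {'v': 5, 'k': 4, 'g': 5, 't': 1, 'd': 5, 'n': 10}

{'v': 5, 'k': 4, 'g': 5, 't': 1, 'd': 5, 'n': 10}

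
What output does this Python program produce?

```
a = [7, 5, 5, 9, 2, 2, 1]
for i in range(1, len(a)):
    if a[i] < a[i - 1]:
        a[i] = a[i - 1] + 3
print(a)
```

i=1: 5<7, a[1] = 7+3 = 10 → [7, 10, 5, 9, 2, 2, 1]
i=2: 5<10, a[2] = 10+3 = 13 → [7, 10, 13, 9, 2, 2, 1]
i=3: 9<13, a[3] = 13+3 = 16 → [7, 10, 13, 16, 2, 2, 1]
i=4: 2<16, a[4] = 16+3 = 19 → [7, 10, 13, 16, 19, 2, 1]
i=5: 2<19, a[5] = 19+3 = 22 → [7, 10, 13, 16, 19, 22, 1]
i=6: 1<22, a[6] = 22+3 = 25 → [7, 10, 13, 16, 19, 22, 25]

[7, 10, 13, 16, 19, 22, 25]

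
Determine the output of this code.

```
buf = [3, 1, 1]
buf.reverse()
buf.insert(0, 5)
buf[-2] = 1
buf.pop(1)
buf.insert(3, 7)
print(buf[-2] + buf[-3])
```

reverse → [1, 1, 3]
insert 5 at 0 → [5, 1, 1, 3]
buf[-2] = 1 → [5, 1, 1, 3]
pop(1) removes 1 → [5, 1, 3]
insert 7 at 3 → [5, 1, 3, 7]
buf[-2]+buf[-3] = 3+1 = 4

4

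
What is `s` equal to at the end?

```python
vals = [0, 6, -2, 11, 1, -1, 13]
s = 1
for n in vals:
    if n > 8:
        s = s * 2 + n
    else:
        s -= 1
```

23

n=0: not >8, s = 1-1 = 0
n=6: not >8, s = 0-1 = -1
n=-2: not >8, s = (-1)-1 = -2
n=11: >8, s = (-2)*2+11 = 7
n=1: not >8, s = 7-1 = 6
n=-1: not >8, s = 6-1 = 5
n=13: >8, s = 5*2+13 = 23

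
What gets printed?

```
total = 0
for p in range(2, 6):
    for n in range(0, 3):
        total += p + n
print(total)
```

p=2,n=0: total = 0+2 = 2
p=2,n=1: total = 2+3 = 5
p=2,n=2: total = 5+4 = 9
p=3,n=0: total = 9+3 = 12
p=3,n=1: total = 12+4 = 16
p=3,n=2: total = 16+5 = 21
p=4,n=0: total = 21+4 = 25
p=4,n=1: total = 25+5 = 30
p=4,n=2: total = 30+6 = 36
p=5,n=0: total = 36+5 = 41
p=5,n=1: total = 41+6 = 47
p=5,n=2: total = 47+7 = 54

54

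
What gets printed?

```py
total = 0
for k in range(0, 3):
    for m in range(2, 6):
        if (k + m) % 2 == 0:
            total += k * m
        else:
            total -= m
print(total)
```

-2

k=0,m=2: even sum, total = 0+0 = 0
k=0,m=3: odd sum, total = 0-3 = -3
k=0,m=4: even sum, total = (-3)+0 = -3
k=0,m=5: odd sum, total = (-3)-5 = -8
k=1,m=2: odd sum, total = (-8)-2 = -10
k=1,m=3: even sum, total = (-10)+3 = -7
k=1,m=4: odd sum, total = (-7)-4 = -11
k=1,m=5: even sum, total = (-11)+5 = -6
k=2,m=2: even sum, total = (-6)+4 = -2
k=2,m=3: odd sum, total = (-2)-3 = -5
k=2,m=4: even sum, total = (-5)+8 = 3
k=2,m=5: odd sum, total = 3-5 = -2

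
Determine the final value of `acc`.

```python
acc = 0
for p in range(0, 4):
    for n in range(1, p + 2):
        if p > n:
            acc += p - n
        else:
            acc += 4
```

p=0,n=1: not 0>1, acc = 0+4 = 4
p=1,n=1: not 1>1, acc = 4+4 = 8
p=1,n=2: not 1>2, acc = 8+4 = 12
p=2,n=1: 2>1, acc = 12+1 = 13
p=2,n=2: not 2>2, acc = 13+4 = 17
p=2,n=3: not 2>3, acc = 17+4 = 21
p=3,n=1: 3>1, acc = 21+2 = 23
p=3,n=2: 3>2, acc = 23+1 = 24
p=3,n=3: not 3>3, acc = 24+4 = 28
p=3,n=4: not 3>4, acc = 28+4 = 32

32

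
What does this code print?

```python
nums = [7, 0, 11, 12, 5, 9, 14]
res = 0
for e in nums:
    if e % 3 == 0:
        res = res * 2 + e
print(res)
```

e=7: not %3==0
e=0: %3==0, res = 0*2+0 = 0
e=11: not %3==0
e=12: %3==0, res = 0*2+12 = 12
e=5: not %3==0
e=9: %3==0, res = 12*2+9 = 33
e=14: not %3==0

33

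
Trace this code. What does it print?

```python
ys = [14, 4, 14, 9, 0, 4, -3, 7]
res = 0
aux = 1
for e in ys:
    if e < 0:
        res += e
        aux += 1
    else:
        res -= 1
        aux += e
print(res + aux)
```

44

e=14: not <0, res = 0-1 = -1; aux=15
e=4: not <0, res = (-1)-1 = -2; aux=19
e=14: not <0, res = (-2)-1 = -3; aux=33
e=9: not <0, res = (-3)-1 = -4; aux=42
e=0: not <0, res = (-4)-1 = -5; aux=42
e=4: not <0, res = (-5)-1 = -6; aux=46
e=-3: <0, res = (-6)+(-3) = -9; aux=47
e=7: not <0, res = (-9)-1 = -10; aux=54
res+aux = (-10)+54 = 44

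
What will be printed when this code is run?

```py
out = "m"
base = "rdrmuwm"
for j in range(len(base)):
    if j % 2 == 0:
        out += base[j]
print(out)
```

j=0: add 'r' → 'mr'
j=1: skip
j=2: add 'r' → 'mrr'
j=3: skip
j=4: add 'u' → 'mrru'
j=5: skip
j=6: add 'm' → 'mrrum'

mrrum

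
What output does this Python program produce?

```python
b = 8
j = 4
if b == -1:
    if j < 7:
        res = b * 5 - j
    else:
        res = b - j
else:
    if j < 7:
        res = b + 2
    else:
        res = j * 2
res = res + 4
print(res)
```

14

b=8, j=4
b == -1 is False; j < 7 is True
→ res = b + 2 = 10
res = 10+4 = 14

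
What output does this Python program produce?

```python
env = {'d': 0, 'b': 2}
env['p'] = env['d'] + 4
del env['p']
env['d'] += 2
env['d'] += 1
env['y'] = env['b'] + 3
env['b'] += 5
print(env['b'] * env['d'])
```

21

env['p'] = env['d']+4 = 4 → {'d': 0, 'b': 2, 'p': 4}
del 'p' → {'d': 0, 'b': 2}
env['d'] = 0+2 = 2 → {'d': 2, 'b': 2}
env['d'] = 2+1 = 3 → {'d': 3, 'b': 2}
env['y'] = env['b']+3 = 5 → {'d': 3, 'b': 2, 'y': 5}
env['b'] = 2+5 = 7 → {'d': 3, 'b': 7, 'y': 5}
env['b']*env['d'] = 7*3 = 21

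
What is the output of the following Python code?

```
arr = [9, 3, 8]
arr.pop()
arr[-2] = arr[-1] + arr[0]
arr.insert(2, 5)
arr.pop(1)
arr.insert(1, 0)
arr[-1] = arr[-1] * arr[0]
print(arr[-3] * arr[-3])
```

144

pop() removes 8 → [9, 3]
arr[-2] = arr[-1]+arr[0] = 3+9 = 12 → [12, 3]
insert 5 at 2 → [12, 3, 5]
pop(1) removes 3 → [12, 5]
insert 0 at 1 → [12, 0, 5]
arr[-1] = arr[-1]*arr[0] = 5*12 = 60 → [12, 0, 60]
arr[-3]*arr[-3] = 12*12 = 144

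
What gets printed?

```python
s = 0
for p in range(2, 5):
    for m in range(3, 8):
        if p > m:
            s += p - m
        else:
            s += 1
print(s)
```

15

p=2,m=3: not 2>3, s = 0+1 = 1
p=2,m=4: not 2>4, s = 1+1 = 2
p=2,m=5: not 2>5, s = 2+1 = 3
p=2,m=6: not 2>6, s = 3+1 = 4
p=2,m=7: not 2>7, s = 4+1 = 5
p=3,m=3: not 3>3, s = 5+1 = 6
p=3,m=4: not 3>4, s = 6+1 = 7
p=3,m=5: not 3>5, s = 7+1 = 8
p=3,m=6: not 3>6, s = 8+1 = 9
p=3,m=7: not 3>7, s = 9+1 = 10
p=4,m=3: 4>3, s = 10+1 = 11
p=4,m=4: not 4>4, s = 11+1 = 12
p=4,m=5: not 4>5, s = 12+1 = 13
p=4,m=6: not 4>6, s = 13+1 = 14
p=4,m=7: not 4>7, s = 14+1 = 15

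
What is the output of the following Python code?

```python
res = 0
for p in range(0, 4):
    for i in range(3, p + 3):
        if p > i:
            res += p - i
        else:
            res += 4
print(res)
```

p=1,i=3: not 1>3, res = 0+4 = 4
p=2,i=3: not 2>3, res = 4+4 = 8
p=2,i=4: not 2>4, res = 8+4 = 12
p=3,i=3: not 3>3, res = 12+4 = 16
p=3,i=4: not 3>4, res = 16+4 = 20
p=3,i=5: not 3>5, res = 20+4 = 24

24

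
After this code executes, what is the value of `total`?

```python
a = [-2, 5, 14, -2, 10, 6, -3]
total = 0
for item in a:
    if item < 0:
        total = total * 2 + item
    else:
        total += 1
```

item=-2: <0, total = 0*2+(-2) = -2
item=5: not <0, total = (-2)+1 = -1
item=14: not <0, total = (-1)+1 = 0
item=-2: <0, total = 0*2+(-2) = -2
item=10: not <0, total = (-2)+1 = -1
item=6: not <0, total = (-1)+1 = 0
item=-3: <0, total = 0*2+(-3) = -3

-3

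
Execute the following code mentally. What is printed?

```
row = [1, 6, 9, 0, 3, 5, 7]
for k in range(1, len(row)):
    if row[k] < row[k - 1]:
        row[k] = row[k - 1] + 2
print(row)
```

[1, 6, 9, 11, 13, 15, 17]

k=1: 6>=1, unchanged → [1, 6, 9, 0, 3, 5, 7]
k=2: 9>=6, unchanged → [1, 6, 9, 0, 3, 5, 7]
k=3: 0<9, row[3] = 9+2 = 11 → [1, 6, 9, 11, 3, 5, 7]
k=4: 3<11, row[4] = 11+2 = 13 → [1, 6, 9, 11, 13, 5, 7]
k=5: 5<13, row[5] = 13+2 = 15 → [1, 6, 9, 11, 13, 15, 7]
k=6: 7<15, row[6] = 15+2 = 17 → [1, 6, 9, 11, 13, 15, 17]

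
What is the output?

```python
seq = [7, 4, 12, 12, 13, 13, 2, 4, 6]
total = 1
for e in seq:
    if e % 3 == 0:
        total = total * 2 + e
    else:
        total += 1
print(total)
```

110

e=7: not %3==0, total = 1+1 = 2
e=4: not %3==0, total = 2+1 = 3
e=12: %3==0, total = 3*2+12 = 18
e=12: %3==0, total = 18*2+12 = 48
e=13: not %3==0, total = 48+1 = 49
e=13: not %3==0, total = 49+1 = 50
e=2: not %3==0, total = 50+1 = 51
e=4: not %3==0, total = 51+1 = 52
e=6: %3==0, total = 52*2+6 = 110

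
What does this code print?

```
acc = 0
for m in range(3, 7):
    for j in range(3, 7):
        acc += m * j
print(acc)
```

324

m=3,j=3: acc = 0+9 = 9
m=3,j=4: acc = 9+12 = 21
m=3,j=5: acc = 21+15 = 36
m=3,j=6: acc = 36+18 = 54
m=4,j=3: acc = 54+12 = 66
m=4,j=4: acc = 66+16 = 82
m=4,j=5: acc = 82+20 = 102
m=4,j=6: acc = 102+24 = 126
m=5,j=3: acc = 126+15 = 141
m=5,j=4: acc = 141+20 = 161
m=5,j=5: acc = 161+25 = 186
m=5,j=6: acc = 186+30 = 216
m=6,j=3: acc = 216+18 = 234
m=6,j=4: acc = 234+24 = 258
m=6,j=5: acc = 258+30 = 288
m=6,j=6: acc = 288+36 = 324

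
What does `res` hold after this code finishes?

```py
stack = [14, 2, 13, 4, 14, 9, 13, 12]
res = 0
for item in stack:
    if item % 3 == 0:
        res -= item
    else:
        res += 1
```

-15

item=14: not %3==0, res = 0+1 = 1
item=2: not %3==0, res = 1+1 = 2
item=13: not %3==0, res = 2+1 = 3
item=4: not %3==0, res = 3+1 = 4
item=14: not %3==0, res = 4+1 = 5
item=9: %3==0, res = 5-9 = -4
item=13: not %3==0, res = (-4)+1 = -3
item=12: %3==0, res = (-3)-12 = -15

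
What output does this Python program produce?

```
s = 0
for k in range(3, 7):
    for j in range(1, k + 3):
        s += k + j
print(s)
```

k=3,j=1: s = 0+4 = 4
k=3,j=2: s = 4+5 = 9
k=3,j=3: s = 9+6 = 15
k=3,j=4: s = 15+7 = 22
k=3,j=5: s = 22+8 = 30
k=4,j=1: s = 30+5 = 35
k=4,j=2: s = 35+6 = 41
k=4,j=3: s = 41+7 = 48
k=4,j=4: s = 48+8 = 56
k=4,j=5: s = 56+9 = 65
k=4,j=6: s = 65+10 = 75
k=5,j=1: s = 75+6 = 81
k=5,j=2: s = 81+7 = 88
k=5,j=3: s = 88+8 = 96
k=5,j=4: s = 96+9 = 105
k=5,j=5: s = 105+10 = 115
k=5,j=6: s = 115+11 = 126
k=5,j=7: s = 126+12 = 138
k=6,j=1: s = 138+7 = 145
k=6,j=2: s = 145+8 = 153
k=6,j=3: s = 153+9 = 162
k=6,j=4: s = 162+10 = 172
k=6,j=5: s = 172+11 = 183
k=6,j=6: s = 183+12 = 195
k=6,j=7: s = 195+13 = 208
k=6,j=8: s = 208+14 = 222

222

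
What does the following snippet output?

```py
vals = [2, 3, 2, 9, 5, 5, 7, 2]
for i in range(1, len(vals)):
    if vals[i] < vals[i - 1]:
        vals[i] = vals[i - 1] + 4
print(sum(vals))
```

97

i=1: 3>=2, unchanged → [2, 3, 2, 9, 5, 5, 7, 2]
i=2: 2<3, vals[2] = 3+4 = 7 → [2, 3, 7, 9, 5, 5, 7, 2]
i=3: 9>=7, unchanged → [2, 3, 7, 9, 5, 5, 7, 2]
i=4: 5<9, vals[4] = 9+4 = 13 → [2, 3, 7, 9, 13, 5, 7, 2]
i=5: 5<13, vals[5] = 13+4 = 17 → [2, 3, 7, 9, 13, 17, 7, 2]
i=6: 7<17, vals[6] = 17+4 = 21 → [2, 3, 7, 9, 13, 17, 21, 2]
i=7: 2<21, vals[7] = 21+4 = 25 → [2, 3, 7, 9, 13, 17, 21, 25]
sum = 97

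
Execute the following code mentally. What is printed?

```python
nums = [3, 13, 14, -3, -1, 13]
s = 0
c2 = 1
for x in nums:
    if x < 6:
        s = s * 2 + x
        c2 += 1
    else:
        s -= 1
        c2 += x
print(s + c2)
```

40

x=3: <6, s = 0*2+3 = 3; c2=2
x=13: not <6, s = 3-1 = 2; c2=15
x=14: not <6, s = 2-1 = 1; c2=29
x=-3: <6, s = 1*2+(-3) = -1; c2=30
x=-1: <6, s = (-1)*2+(-1) = -3; c2=31
x=13: not <6, s = (-3)-1 = -4; c2=44
s+c2 = (-4)+44 = 40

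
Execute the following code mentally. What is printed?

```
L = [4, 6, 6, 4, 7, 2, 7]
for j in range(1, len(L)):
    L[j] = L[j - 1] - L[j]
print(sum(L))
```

j=1: L[1] = 4-6 = -2 → [4, -2, 6, 4, 7, 2, 7]
j=2: L[2] = (-2)-6 = -8 → [4, -2, -8, 4, 7, 2, 7]
j=3: L[3] = (-8)-4 = -12 → [4, -2, -8, -12, 7, 2, 7]
j=4: L[4] = (-12)-7 = -19 → [4, -2, -8, -12, -19, 2, 7]
j=5: L[5] = (-19)-2 = -21 → [4, -2, -8, -12, -19, -21, 7]
j=6: L[6] = (-21)-7 = -28 → [4, -2, -8, -12, -19, -21, -28]
sum = -86

-86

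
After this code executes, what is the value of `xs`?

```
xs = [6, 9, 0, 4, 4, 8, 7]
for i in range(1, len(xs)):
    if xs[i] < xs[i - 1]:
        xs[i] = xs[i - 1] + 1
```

[6, 9, 10, 11, 12, 13, 14]

i=1: 9>=6, unchanged → [6, 9, 0, 4, 4, 8, 7]
i=2: 0<9, xs[2] = 9+1 = 10 → [6, 9, 10, 4, 4, 8, 7]
i=3: 4<10, xs[3] = 10+1 = 11 → [6, 9, 10, 11, 4, 8, 7]
i=4: 4<11, xs[4] = 11+1 = 12 → [6, 9, 10, 11, 12, 8, 7]
i=5: 8<12, xs[5] = 12+1 = 13 → [6, 9, 10, 11, 12, 13, 7]
i=6: 7<13, xs[6] = 13+1 = 14 → [6, 9, 10, 11, 12, 13, 14]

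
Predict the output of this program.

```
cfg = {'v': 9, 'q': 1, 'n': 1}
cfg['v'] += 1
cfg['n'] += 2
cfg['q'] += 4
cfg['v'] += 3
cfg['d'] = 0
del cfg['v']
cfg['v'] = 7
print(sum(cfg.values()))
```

15

cfg['v'] = 9+1 = 10 → {'v': 10, 'q': 1, 'n': 1}
cfg['n'] = 1+2 = 3 → {'v': 10, 'q': 1, 'n': 3}
cfg['q'] = 1+4 = 5 → {'v': 10, 'q': 5, 'n': 3}
cfg['v'] = 10+3 = 13 → {'v': 13, 'q': 5, 'n': 3}
cfg['d'] = 0 → {'v': 13, 'q': 5, 'n': 3, 'd': 0}
del 'v' → {'q': 5, 'n': 3, 'd': 0}
cfg['v'] = 7 → {'q': 5, 'n': 3, 'd': 0, 'v': 7}
sum of values = 15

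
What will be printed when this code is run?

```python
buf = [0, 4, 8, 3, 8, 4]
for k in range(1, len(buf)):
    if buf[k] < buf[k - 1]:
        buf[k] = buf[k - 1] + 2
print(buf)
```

[0, 4, 8, 10, 12, 14]

k=1: 4>=0, unchanged → [0, 4, 8, 3, 8, 4]
k=2: 8>=4, unchanged → [0, 4, 8, 3, 8, 4]
k=3: 3<8, buf[3] = 8+2 = 10 → [0, 4, 8, 10, 8, 4]
k=4: 8<10, buf[4] = 10+2 = 12 → [0, 4, 8, 10, 12, 4]
k=5: 4<12, buf[5] = 12+2 = 14 → [0, 4, 8, 10, 12, 14]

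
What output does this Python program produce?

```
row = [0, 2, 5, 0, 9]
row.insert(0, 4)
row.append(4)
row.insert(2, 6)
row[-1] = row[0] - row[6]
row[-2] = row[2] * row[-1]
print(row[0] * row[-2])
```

insert 4 at 0 → [4, 0, 2, 5, 0, 9]
append 4 → [4, 0, 2, 5, 0, 9, 4]
insert 6 at 2 → [4, 0, 6, 2, 5, 0, 9, 4]
row[-1] = row[0]-row[6] = 4-9 = -5 → [4, 0, 6, 2, 5, 0, 9, -5]
row[-2] = row[2]*row[-1] = 6*(-5) = -30 → [4, 0, 6, 2, 5, 0, -30, -5]
row[0]*row[-2] = 4*(-30) = -120

-120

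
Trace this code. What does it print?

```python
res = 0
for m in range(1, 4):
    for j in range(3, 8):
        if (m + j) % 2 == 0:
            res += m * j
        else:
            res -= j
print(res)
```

45

m=1,j=3: even sum, res = 0+3 = 3
m=1,j=4: odd sum, res = 3-4 = -1
m=1,j=5: even sum, res = (-1)+5 = 4
m=1,j=6: odd sum, res = 4-6 = -2
m=1,j=7: even sum, res = (-2)+7 = 5
m=2,j=3: odd sum, res = 5-3 = 2
m=2,j=4: even sum, res = 2+8 = 10
m=2,j=5: odd sum, res = 10-5 = 5
m=2,j=6: even sum, res = 5+12 = 17
m=2,j=7: odd sum, res = 17-7 = 10
m=3,j=3: even sum, res = 10+9 = 19
m=3,j=4: odd sum, res = 19-4 = 15
m=3,j=5: even sum, res = 15+15 = 30
m=3,j=6: odd sum, res = 30-6 = 24
m=3,j=7: even sum, res = 24+21 = 45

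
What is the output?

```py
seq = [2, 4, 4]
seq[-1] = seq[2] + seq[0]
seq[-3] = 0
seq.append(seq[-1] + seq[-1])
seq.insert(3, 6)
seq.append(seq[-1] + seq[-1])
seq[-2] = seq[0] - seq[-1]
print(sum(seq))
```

16

seq[-1] = seq[2]+seq[0] = 4+2 = 6 → [2, 4, 6]
seq[-3] = 0 → [0, 4, 6]
append seq[-1]+seq[-1] = 6+6 = 12 → [0, 4, 6, 12]
insert 6 at 3 → [0, 4, 6, 6, 12]
append seq[-1]+seq[-1] = 12+12 = 24 → [0, 4, 6, 6, 12, 24]
seq[-2] = seq[0]-seq[-1] = 0-24 = -24 → [0, 4, 6, 6, -24, 24]
sum = 16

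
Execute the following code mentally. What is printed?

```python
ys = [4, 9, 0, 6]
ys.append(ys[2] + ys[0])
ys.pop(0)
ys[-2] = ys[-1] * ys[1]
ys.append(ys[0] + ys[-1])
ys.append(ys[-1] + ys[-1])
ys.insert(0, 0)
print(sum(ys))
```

append ys[2]+ys[0] = 0+4 = 4 → [4, 9, 0, 6, 4]
pop(0) removes 4 → [9, 0, 6, 4]
ys[-2] = ys[-1]*ys[1] = 4*0 = 0 → [9, 0, 0, 4]
append ys[0]+ys[-1] = 9+4 = 13 → [9, 0, 0, 4, 13]
append ys[-1]+ys[-1] = 13+13 = 26 → [9, 0, 0, 4, 13, 26]
insert 0 at 0 → [0, 9, 0, 0, 4, 13, 26]
sum = 52

52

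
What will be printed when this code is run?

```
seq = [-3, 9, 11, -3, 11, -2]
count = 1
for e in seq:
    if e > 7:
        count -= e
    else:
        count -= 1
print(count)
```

-33

e=-3: not >7, count = 1-1 = 0
e=9: >7, count = 0-9 = -9
e=11: >7, count = (-9)-11 = -20
e=-3: not >7, count = (-20)-1 = -21
e=11: >7, count = (-21)-11 = -32
e=-2: not >7, count = (-32)-1 = -33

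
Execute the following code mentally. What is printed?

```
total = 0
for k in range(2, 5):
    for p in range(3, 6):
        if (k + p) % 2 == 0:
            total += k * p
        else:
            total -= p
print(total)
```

28

k=2,p=3: odd sum, total = 0-3 = -3
k=2,p=4: even sum, total = (-3)+8 = 5
k=2,p=5: odd sum, total = 5-5 = 0
k=3,p=3: even sum, total = 0+9 = 9
k=3,p=4: odd sum, total = 9-4 = 5
k=3,p=5: even sum, total = 5+15 = 20
k=4,p=3: odd sum, total = 20-3 = 17
k=4,p=4: even sum, total = 17+16 = 33
k=4,p=5: odd sum, total = 33-5 = 28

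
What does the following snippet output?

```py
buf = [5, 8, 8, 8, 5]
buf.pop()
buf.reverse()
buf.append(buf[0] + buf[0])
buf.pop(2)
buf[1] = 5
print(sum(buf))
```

34

pop() removes 5 → [5, 8, 8, 8]
reverse → [8, 8, 8, 5]
append buf[0]+buf[0] = 8+8 = 16 → [8, 8, 8, 5, 16]
pop(2) removes 8 → [8, 8, 5, 16]
buf[1] = 5 → [8, 5, 5, 16]
sum = 34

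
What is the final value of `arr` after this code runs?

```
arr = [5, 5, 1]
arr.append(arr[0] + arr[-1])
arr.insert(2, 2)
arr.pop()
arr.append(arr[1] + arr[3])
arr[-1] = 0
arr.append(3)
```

append arr[0]+arr[-1] = 5+1 = 6 → [5, 5, 1, 6]
insert 2 at 2 → [5, 5, 2, 1, 6]
pop() removes 6 → [5, 5, 2, 1]
append arr[1]+arr[3] = 5+1 = 6 → [5, 5, 2, 1, 6]
arr[-1] = 0 → [5, 5, 2, 1, 0]
append 3 → [5, 5, 2, 1, 0, 3]

[5, 5, 2, 1, 0, 3]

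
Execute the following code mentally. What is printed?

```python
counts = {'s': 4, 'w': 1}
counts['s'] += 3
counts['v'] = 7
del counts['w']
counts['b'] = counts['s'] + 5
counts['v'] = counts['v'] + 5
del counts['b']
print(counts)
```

{'s': 7, 'v': 12}

counts['s'] = 4+3 = 7 → {'s': 7, 'w': 1}
counts['v'] = 7 → {'s': 7, 'w': 1, 'v': 7}
del 'w' → {'s': 7, 'v': 7}
counts['b'] = counts['s']+5 = 12 → {'s': 7, 'v': 7, 'b': 12}
counts['v'] = counts['v']+5 = 12 → {'s': 7, 'v': 12, 'b': 12}
del 'b' → {'s': 7, 'v': 12}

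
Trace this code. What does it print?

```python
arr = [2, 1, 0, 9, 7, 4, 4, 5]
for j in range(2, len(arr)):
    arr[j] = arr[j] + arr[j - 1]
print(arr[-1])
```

j=2: arr[2] = 0+1 = 1 → [2, 1, 1, 9, 7, 4, 4, 5]
j=3: arr[3] = 9+1 = 10 → [2, 1, 1, 10, 7, 4, 4, 5]
j=4: arr[4] = 7+10 = 17 → [2, 1, 1, 10, 17, 4, 4, 5]
j=5: arr[5] = 4+17 = 21 → [2, 1, 1, 10, 17, 21, 4, 5]
j=6: arr[6] = 4+21 = 25 → [2, 1, 1, 10, 17, 21, 25, 5]
j=7: arr[7] = 5+25 = 30 → [2, 1, 1, 10, 17, 21, 25, 30]

30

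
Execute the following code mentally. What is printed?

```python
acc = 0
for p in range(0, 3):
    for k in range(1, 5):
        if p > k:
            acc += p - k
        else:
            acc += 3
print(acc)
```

p=0,k=1: not 0>1, acc = 0+3 = 3
p=0,k=2: not 0>2, acc = 3+3 = 6
p=0,k=3: not 0>3, acc = 6+3 = 9
p=0,k=4: not 0>4, acc = 9+3 = 12
p=1,k=1: not 1>1, acc = 12+3 = 15
p=1,k=2: not 1>2, acc = 15+3 = 18
p=1,k=3: not 1>3, acc = 18+3 = 21
p=1,k=4: not 1>4, acc = 21+3 = 24
p=2,k=1: 2>1, acc = 24+1 = 25
p=2,k=2: not 2>2, acc = 25+3 = 28
p=2,k=3: not 2>3, acc = 28+3 = 31
p=2,k=4: not 2>4, acc = 31+3 = 34

34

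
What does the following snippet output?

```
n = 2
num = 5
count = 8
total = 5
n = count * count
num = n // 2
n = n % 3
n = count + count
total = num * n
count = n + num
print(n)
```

n = 8*8 = 64
num = 64//2 = 32
n = 64%3 = 1
n = 8+8 = 16
total = 32*16 = 512
count = 16+32 = 48

16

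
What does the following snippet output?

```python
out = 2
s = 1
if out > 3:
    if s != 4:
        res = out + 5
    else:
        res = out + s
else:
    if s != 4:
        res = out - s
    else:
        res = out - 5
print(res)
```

out=2, s=1
out > 3 is False; s != 4 is True
→ res = out - s = 1

1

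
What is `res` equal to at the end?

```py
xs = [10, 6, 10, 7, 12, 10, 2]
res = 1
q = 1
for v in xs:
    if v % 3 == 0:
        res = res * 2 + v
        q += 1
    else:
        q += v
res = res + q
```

v=10: not %3==0; q=11
v=6: %3==0, res = 1*2+6 = 8; q=12
v=10: not %3==0; q=22
v=7: not %3==0; q=29
v=12: %3==0, res = 8*2+12 = 28; q=30
v=10: not %3==0; q=40
v=2: not %3==0; q=42
res+q = 28+42 = 70

70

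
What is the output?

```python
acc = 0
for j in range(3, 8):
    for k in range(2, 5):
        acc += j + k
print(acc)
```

j=3,k=2: acc = 0+5 = 5
j=3,k=3: acc = 5+6 = 11
j=3,k=4: acc = 11+7 = 18
j=4,k=2: acc = 18+6 = 24
j=4,k=3: acc = 24+7 = 31
j=4,k=4: acc = 31+8 = 39
j=5,k=2: acc = 39+7 = 46
j=5,k=3: acc = 46+8 = 54
j=5,k=4: acc = 54+9 = 63
j=6,k=2: acc = 63+8 = 71
j=6,k=3: acc = 71+9 = 80
j=6,k=4: acc = 80+10 = 90
j=7,k=2: acc = 90+9 = 99
j=7,k=3: acc = 99+10 = 109
j=7,k=4: acc = 109+11 = 120

120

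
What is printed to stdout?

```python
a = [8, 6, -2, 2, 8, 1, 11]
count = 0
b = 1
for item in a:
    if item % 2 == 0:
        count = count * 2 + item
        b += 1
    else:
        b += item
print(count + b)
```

198

item=8: even, count = 0*2+8 = 8; b=2
item=6: even, count = 8*2+6 = 22; b=3
item=-2: even, count = 22*2+(-2) = 42; b=4
item=2: even, count = 42*2+2 = 86; b=5
item=8: even, count = 86*2+8 = 180; b=6
item=1: not even; b=7
item=11: not even; b=18
count+b = 180+18 = 198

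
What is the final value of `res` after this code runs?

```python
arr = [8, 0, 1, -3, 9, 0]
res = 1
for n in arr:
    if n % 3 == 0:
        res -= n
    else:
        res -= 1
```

-7

n=8: not %3==0, res = 1-1 = 0
n=0: %3==0, res = 0-0 = 0
n=1: not %3==0, res = 0-1 = -1
n=-3: %3==0, res = (-1)-(-3) = 2
n=9: %3==0, res = 2-9 = -7
n=0: %3==0, res = (-7)-0 = -7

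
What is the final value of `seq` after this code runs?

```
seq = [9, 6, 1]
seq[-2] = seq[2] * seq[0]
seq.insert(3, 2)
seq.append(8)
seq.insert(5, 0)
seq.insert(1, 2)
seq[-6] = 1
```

seq[-2] = seq[2]*seq[0] = 1*9 = 9 → [9, 9, 1]
insert 2 at 3 → [9, 9, 1, 2]
append 8 → [9, 9, 1, 2, 8]
insert 0 at 5 → [9, 9, 1, 2, 8, 0]
insert 2 at 1 → [9, 2, 9, 1, 2, 8, 0]
seq[-6] = 1 → [9, 1, 9, 1, 2, 8, 0]

[9, 1, 9, 1, 2, 8, 0]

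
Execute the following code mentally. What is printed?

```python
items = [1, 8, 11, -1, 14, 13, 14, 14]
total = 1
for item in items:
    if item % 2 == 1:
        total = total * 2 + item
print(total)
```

item=1: odd, total = 1*2+1 = 3
item=8: not odd
item=11: odd, total = 3*2+11 = 17
item=-1: odd, total = 17*2+(-1) = 33
item=14: not odd
item=13: odd, total = 33*2+13 = 79
item=14: not odd
item=14: not odd

79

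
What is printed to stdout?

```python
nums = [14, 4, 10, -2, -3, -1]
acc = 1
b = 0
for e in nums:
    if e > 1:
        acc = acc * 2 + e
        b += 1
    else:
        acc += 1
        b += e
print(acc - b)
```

88

e=14: >1, acc = 1*2+14 = 16; b=1
e=4: >1, acc = 16*2+4 = 36; b=2
e=10: >1, acc = 36*2+10 = 82; b=3
e=-2: not >1, acc = 82+1 = 83; b=1
e=-3: not >1, acc = 83+1 = 84; b=-2
e=-1: not >1, acc = 84+1 = 85; b=-3
acc-b = 85-(-3) = 88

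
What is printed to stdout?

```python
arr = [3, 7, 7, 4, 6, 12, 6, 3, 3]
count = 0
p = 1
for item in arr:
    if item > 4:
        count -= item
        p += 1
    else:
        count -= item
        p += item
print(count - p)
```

item=3: not >4, count = 0-3 = -3; p=4
item=7: >4, count = (-3)-7 = -10; p=5
item=7: >4, count = (-10)-7 = -17; p=6
item=4: not >4, count = (-17)-4 = -21; p=10
item=6: >4, count = (-21)-6 = -27; p=11
item=12: >4, count = (-27)-12 = -39; p=12
item=6: >4, count = (-39)-6 = -45; p=13
item=3: not >4, count = (-45)-3 = -48; p=16
item=3: not >4, count = (-48)-3 = -51; p=19
count-p = (-51)-19 = -70

-70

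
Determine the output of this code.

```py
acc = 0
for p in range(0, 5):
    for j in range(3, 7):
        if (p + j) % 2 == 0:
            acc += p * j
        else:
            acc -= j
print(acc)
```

48

p=0,j=3: odd sum, acc = 0-3 = -3
p=0,j=4: even sum, acc = (-3)+0 = -3
p=0,j=5: odd sum, acc = (-3)-5 = -8
p=0,j=6: even sum, acc = (-8)+0 = -8
p=1,j=3: even sum, acc = (-8)+3 = -5
p=1,j=4: odd sum, acc = (-5)-4 = -9
p=1,j=5: even sum, acc = (-9)+5 = -4
p=1,j=6: odd sum, acc = (-4)-6 = -10
p=2,j=3: odd sum, acc = (-10)-3 = -13
p=2,j=4: even sum, acc = (-13)+8 = -5
p=2,j=5: odd sum, acc = (-5)-5 = -10
p=2,j=6: even sum, acc = (-10)+12 = 2
p=3,j=3: even sum, acc = 2+9 = 11
p=3,j=4: odd sum, acc = 11-4 = 7
p=3,j=5: even sum, acc = 7+15 = 22
p=3,j=6: odd sum, acc = 22-6 = 16
p=4,j=3: odd sum, acc = 16-3 = 13
p=4,j=4: even sum, acc = 13+16 = 29
p=4,j=5: odd sum, acc = 29-5 = 24
p=4,j=6: even sum, acc = 24+24 = 48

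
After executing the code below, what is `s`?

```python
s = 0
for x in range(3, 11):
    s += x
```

x=3: s = 0+3 = 3
x=4: s = 3+4 = 7
x=5: s = 7+5 = 12
x=6: s = 12+6 = 18
x=7: s = 18+7 = 25
x=8: s = 25+8 = 33
x=9: s = 33+9 = 42
x=10: s = 42+10 = 52

52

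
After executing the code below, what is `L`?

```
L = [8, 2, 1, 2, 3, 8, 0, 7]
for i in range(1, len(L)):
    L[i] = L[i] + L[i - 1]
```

i=1: L[1] = 2+8 = 10 → [8, 10, 1, 2, 3, 8, 0, 7]
i=2: L[2] = 1+10 = 11 → [8, 10, 11, 2, 3, 8, 0, 7]
i=3: L[3] = 2+11 = 13 → [8, 10, 11, 13, 3, 8, 0, 7]
i=4: L[4] = 3+13 = 16 → [8, 10, 11, 13, 16, 8, 0, 7]
i=5: L[5] = 8+16 = 24 → [8, 10, 11, 13, 16, 24, 0, 7]
i=6: L[6] = 0+24 = 24 → [8, 10, 11, 13, 16, 24, 24, 7]
i=7: L[7] = 7+24 = 31 → [8, 10, 11, 13, 16, 24, 24, 31]

[8, 10, 11, 13, 16, 24, 24, 31]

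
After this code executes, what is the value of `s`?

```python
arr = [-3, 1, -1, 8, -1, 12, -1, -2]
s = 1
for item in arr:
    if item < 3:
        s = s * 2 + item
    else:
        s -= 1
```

item=-3: <3, s = 1*2+(-3) = -1
item=1: <3, s = (-1)*2+1 = -1
item=-1: <3, s = (-1)*2+(-1) = -3
item=8: not <3, s = (-3)-1 = -4
item=-1: <3, s = (-4)*2+(-1) = -9
item=12: not <3, s = (-9)-1 = -10
item=-1: <3, s = (-10)*2+(-1) = -21
item=-2: <3, s = (-21)*2+(-2) = -44

-44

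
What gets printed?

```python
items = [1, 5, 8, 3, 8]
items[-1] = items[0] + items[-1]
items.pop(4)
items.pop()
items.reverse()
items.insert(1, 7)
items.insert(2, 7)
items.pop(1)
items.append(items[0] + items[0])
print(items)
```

items[-1] = items[0]+items[-1] = 1+8 = 9 → [1, 5, 8, 3, 9]
pop(4) removes 9 → [1, 5, 8, 3]
pop() removes 3 → [1, 5, 8]
reverse → [8, 5, 1]
insert 7 at 1 → [8, 7, 5, 1]
insert 7 at 2 → [8, 7, 7, 5, 1]
pop(1) removes 7 → [8, 7, 5, 1]
append items[0]+items[0] = 8+8 = 16 → [8, 7, 5, 1, 16]

[8, 7, 5, 1, 16]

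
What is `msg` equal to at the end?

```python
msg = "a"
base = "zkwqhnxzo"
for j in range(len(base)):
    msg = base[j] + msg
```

'ozxnhqwkza'

j=0: prepend 'z' → 'za'
j=1: prepend 'k' → 'kza'
j=2: prepend 'w' → 'wkza'
j=3: prepend 'q' → 'qwkza'
j=4: prepend 'h' → 'hqwkza'
j=5: prepend 'n' → 'nhqwkza'
j=6: prepend 'x' → 'xnhqwkza'
j=7: prepend 'z' → 'zxnhqwkza'
j=8: prepend 'o' → 'ozxnhqwkza'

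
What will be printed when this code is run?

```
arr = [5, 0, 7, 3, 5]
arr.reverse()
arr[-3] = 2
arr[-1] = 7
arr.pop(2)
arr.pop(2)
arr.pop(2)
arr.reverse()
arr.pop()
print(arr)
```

reverse → [5, 3, 7, 0, 5]
arr[-3] = 2 → [5, 3, 2, 0, 5]
arr[-1] = 7 → [5, 3, 2, 0, 7]
pop(2) removes 2 → [5, 3, 0, 7]
pop(2) removes 0 → [5, 3, 7]
pop(2) removes 7 → [5, 3]
reverse → [3, 5]
pop() removes 5 → [3]

[3]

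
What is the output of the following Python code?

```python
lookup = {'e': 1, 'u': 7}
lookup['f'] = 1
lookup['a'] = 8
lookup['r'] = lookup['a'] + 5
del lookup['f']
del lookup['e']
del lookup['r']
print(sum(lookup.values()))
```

lookup['f'] = 1 → {'e': 1, 'u': 7, 'f': 1}
lookup['a'] = 8 → {'e': 1, 'u': 7, 'f': 1, 'a': 8}
lookup['r'] = lookup['a']+5 = 13 → {'e': 1, 'u': 7, 'f': 1, 'a': 8, 'r': 13}
del 'f' → {'e': 1, 'u': 7, 'a': 8, 'r': 13}
del 'e' → {'u': 7, 'a': 8, 'r': 13}
del 'r' → {'u': 7, 'a': 8}
sum of values = 15

15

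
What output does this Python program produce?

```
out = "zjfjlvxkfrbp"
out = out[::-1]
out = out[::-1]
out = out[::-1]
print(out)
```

reverse → 'pbrfkxvljfjz'
reverse → 'zjfjlvxkfrbp'
reverse → 'pbrfkxvljfjz'

pbrfkxvljfjz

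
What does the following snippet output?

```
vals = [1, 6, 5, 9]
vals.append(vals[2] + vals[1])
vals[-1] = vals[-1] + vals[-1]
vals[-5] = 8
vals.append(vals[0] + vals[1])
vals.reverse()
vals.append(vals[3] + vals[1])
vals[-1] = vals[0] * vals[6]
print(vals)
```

[14, 22, 9, 5, 6, 8, 378]

append vals[2]+vals[1] = 5+6 = 11 → [1, 6, 5, 9, 11]
vals[-1] = vals[-1]+vals[-1] = 11+11 = 22 → [1, 6, 5, 9, 22]
vals[-5] = 8 → [8, 6, 5, 9, 22]
append vals[0]+vals[1] = 8+6 = 14 → [8, 6, 5, 9, 22, 14]
reverse → [14, 22, 9, 5, 6, 8]
append vals[3]+vals[1] = 5+22 = 27 → [14, 22, 9, 5, 6, 8, 27]
vals[-1] = vals[0]*vals[6] = 14*27 = 378 → [14, 22, 9, 5, 6, 8, 378]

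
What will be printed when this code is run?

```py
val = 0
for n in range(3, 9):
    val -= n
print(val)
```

-33

n=3: val = 0-3 = -3
n=4: val = (-3)-4 = -7
n=5: val = (-7)-5 = -12
n=6: val = (-12)-6 = -18
n=7: val = (-18)-7 = -25
n=8: val = (-25)-8 = -33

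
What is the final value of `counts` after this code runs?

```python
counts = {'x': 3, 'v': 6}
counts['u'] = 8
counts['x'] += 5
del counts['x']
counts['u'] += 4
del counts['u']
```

{'v': 6}

counts['u'] = 8 → {'x': 3, 'v': 6, 'u': 8}
counts['x'] = 3+5 = 8 → {'x': 8, 'v': 6, 'u': 8}
del 'x' → {'v': 6, 'u': 8}
counts['u'] = 8+4 = 12 → {'v': 6, 'u': 12}
del 'u' → {'v': 6}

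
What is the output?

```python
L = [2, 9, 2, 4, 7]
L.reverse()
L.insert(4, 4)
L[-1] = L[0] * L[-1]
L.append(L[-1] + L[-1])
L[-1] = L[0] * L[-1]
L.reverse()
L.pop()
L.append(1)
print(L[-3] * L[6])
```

2

reverse → [7, 4, 2, 9, 2]
insert 4 at 4 → [7, 4, 2, 9, 4, 2]
L[-1] = L[0]*L[-1] = 7*2 = 14 → [7, 4, 2, 9, 4, 14]
append L[-1]+L[-1] = 14+14 = 28 → [7, 4, 2, 9, 4, 14, 28]
L[-1] = L[0]*L[-1] = 7*28 = 196 → [7, 4, 2, 9, 4, 14, 196]
reverse → [196, 14, 4, 9, 2, 4, 7]
pop() removes 7 → [196, 14, 4, 9, 2, 4]
append 1 → [196, 14, 4, 9, 2, 4, 1]
L[-3]*L[6] = 2*1 = 2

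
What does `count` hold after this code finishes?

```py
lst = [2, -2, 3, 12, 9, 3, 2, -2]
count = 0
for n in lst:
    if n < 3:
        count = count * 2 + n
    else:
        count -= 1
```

-6

n=2: <3, count = 0*2+2 = 2
n=-2: <3, count = 2*2+(-2) = 2
n=3: not <3, count = 2-1 = 1
n=12: not <3, count = 1-1 = 0
n=9: not <3, count = 0-1 = -1
n=3: not <3, count = (-1)-1 = -2
n=2: <3, count = (-2)*2+2 = -2
n=-2: <3, count = (-2)*2+(-2) = -6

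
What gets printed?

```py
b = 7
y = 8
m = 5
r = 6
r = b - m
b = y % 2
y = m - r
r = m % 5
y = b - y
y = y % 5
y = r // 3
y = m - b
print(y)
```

5

r = 7-5 = 2
b = 8%2 = 0
y = 5-2 = 3
r = 5%5 = 0
y = 0-3 = -3
y = (-3)%5 = 2
y = 0//3 = 0
y = 5-0 = 5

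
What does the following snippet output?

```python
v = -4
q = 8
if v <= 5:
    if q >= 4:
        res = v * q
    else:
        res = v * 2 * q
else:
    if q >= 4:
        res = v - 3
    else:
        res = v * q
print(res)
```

-32

v=-4, q=8
v <= 5 is True; q >= 4 is True
→ res = v * q = -32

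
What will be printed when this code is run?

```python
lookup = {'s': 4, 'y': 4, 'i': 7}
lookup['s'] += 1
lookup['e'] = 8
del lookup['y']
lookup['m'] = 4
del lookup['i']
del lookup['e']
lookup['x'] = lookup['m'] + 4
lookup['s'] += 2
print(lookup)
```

{'s': 7, 'm': 4, 'x': 8}

lookup['s'] = 4+1 = 5 → {'s': 5, 'y': 4, 'i': 7}
lookup['e'] = 8 → {'s': 5, 'y': 4, 'i': 7, 'e': 8}
del 'y' → {'s': 5, 'i': 7, 'e': 8}
lookup['m'] = 4 → {'s': 5, 'i': 7, 'e': 8, 'm': 4}
del 'i' → {'s': 5, 'e': 8, 'm': 4}
del 'e' → {'s': 5, 'm': 4}
lookup['x'] = lookup['m']+4 = 8 → {'s': 5, 'm': 4, 'x': 8}
lookup['s'] = 5+2 = 7 → {'s': 7, 'm': 4, 'x': 8}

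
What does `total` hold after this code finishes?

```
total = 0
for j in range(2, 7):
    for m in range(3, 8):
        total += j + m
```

225

j=2,m=3: total = 0+5 = 5
j=2,m=4: total = 5+6 = 11
j=2,m=5: total = 11+7 = 18
j=2,m=6: total = 18+8 = 26
j=2,m=7: total = 26+9 = 35
j=3,m=3: total = 35+6 = 41
j=3,m=4: total = 41+7 = 48
j=3,m=5: total = 48+8 = 56
j=3,m=6: total = 56+9 = 65
j=3,m=7: total = 65+10 = 75
j=4,m=3: total = 75+7 = 82
j=4,m=4: total = 82+8 = 90
j=4,m=5: total = 90+9 = 99
j=4,m=6: total = 99+10 = 109
j=4,m=7: total = 109+11 = 120
j=5,m=3: total = 120+8 = 128
j=5,m=4: total = 128+9 = 137
j=5,m=5: total = 137+10 = 147
j=5,m=6: total = 147+11 = 158
j=5,m=7: total = 158+12 = 170
j=6,m=3: total = 170+9 = 179
j=6,m=4: total = 179+10 = 189
j=6,m=5: total = 189+11 = 200
j=6,m=6: total = 200+12 = 212
j=6,m=7: total = 212+13 = 225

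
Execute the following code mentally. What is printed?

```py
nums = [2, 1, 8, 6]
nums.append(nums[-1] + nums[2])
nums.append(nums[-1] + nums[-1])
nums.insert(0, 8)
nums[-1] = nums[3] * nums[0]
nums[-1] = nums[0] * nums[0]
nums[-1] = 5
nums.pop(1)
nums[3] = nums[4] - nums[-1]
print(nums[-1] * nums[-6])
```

40

append nums[-1]+nums[2] = 6+8 = 14 → [2, 1, 8, 6, 14]
append nums[-1]+nums[-1] = 14+14 = 28 → [2, 1, 8, 6, 14, 28]
insert 8 at 0 → [8, 2, 1, 8, 6, 14, 28]
nums[-1] = nums[3]*nums[0] = 8*8 = 64 → [8, 2, 1, 8, 6, 14, 64]
nums[-1] = nums[0]*nums[0] = 8*8 = 64 → [8, 2, 1, 8, 6, 14, 64]
nums[-1] = 5 → [8, 2, 1, 8, 6, 14, 5]
pop(1) removes 2 → [8, 1, 8, 6, 14, 5]
nums[3] = nums[4]-nums[-1] = 14-5 = 9 → [8, 1, 8, 9, 14, 5]
nums[-1]*nums[-6] = 5*8 = 40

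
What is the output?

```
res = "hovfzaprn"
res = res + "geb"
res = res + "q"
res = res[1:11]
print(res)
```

ovfzaprnge

+ 'geb' → 'hovfzaprngeb'
+ 'q' → 'hovfzaprngebq'
slice [1:11] → 'ovfzaprnge'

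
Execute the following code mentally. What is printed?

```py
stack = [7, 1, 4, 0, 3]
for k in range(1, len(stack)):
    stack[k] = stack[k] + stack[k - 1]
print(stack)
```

k=1: stack[1] = 1+7 = 8 → [7, 8, 4, 0, 3]
k=2: stack[2] = 4+8 = 12 → [7, 8, 12, 0, 3]
k=3: stack[3] = 0+12 = 12 → [7, 8, 12, 12, 3]
k=4: stack[4] = 3+12 = 15 → [7, 8, 12, 12, 15]

[7, 8, 12, 12, 15]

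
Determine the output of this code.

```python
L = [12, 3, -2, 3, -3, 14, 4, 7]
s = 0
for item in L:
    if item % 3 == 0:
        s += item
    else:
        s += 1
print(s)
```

item=12: %3==0, s = 0+12 = 12
item=3: %3==0, s = 12+3 = 15
item=-2: not %3==0, s = 15+1 = 16
item=3: %3==0, s = 16+3 = 19
item=-3: %3==0, s = 19+(-3) = 16
item=14: not %3==0, s = 16+1 = 17
item=4: not %3==0, s = 17+1 = 18
item=7: not %3==0, s = 18+1 = 19

19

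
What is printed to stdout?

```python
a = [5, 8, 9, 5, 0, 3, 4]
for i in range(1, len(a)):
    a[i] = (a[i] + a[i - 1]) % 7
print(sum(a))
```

32

i=1: a[1] = (8+5)%7 = 6 → [5, 6, 9, 5, 0, 3, 4]
i=2: a[2] = (9+6)%7 = 1 → [5, 6, 1, 5, 0, 3, 4]
i=3: a[3] = (5+1)%7 = 6 → [5, 6, 1, 6, 0, 3, 4]
i=4: a[4] = (0+6)%7 = 6 → [5, 6, 1, 6, 6, 3, 4]
i=5: a[5] = (3+6)%7 = 2 → [5, 6, 1, 6, 6, 2, 4]
i=6: a[6] = (4+2)%7 = 6 → [5, 6, 1, 6, 6, 2, 6]
sum = 32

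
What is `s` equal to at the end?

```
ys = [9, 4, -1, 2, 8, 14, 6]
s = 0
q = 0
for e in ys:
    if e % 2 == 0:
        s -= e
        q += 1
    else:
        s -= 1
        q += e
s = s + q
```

-23

e=9: not even, s = 0-1 = -1; q=9
e=4: even, s = (-1)-4 = -5; q=10
e=-1: not even, s = (-5)-1 = -6; q=9
e=2: even, s = (-6)-2 = -8; q=10
e=8: even, s = (-8)-8 = -16; q=11
e=14: even, s = (-16)-14 = -30; q=12
e=6: even, s = (-30)-6 = -36; q=13
s+q = (-36)+13 = -23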